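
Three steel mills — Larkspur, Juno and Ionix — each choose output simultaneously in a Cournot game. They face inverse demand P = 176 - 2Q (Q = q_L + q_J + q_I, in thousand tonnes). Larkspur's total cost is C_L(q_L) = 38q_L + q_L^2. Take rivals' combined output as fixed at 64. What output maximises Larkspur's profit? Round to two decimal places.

1.67

With rivals' combined output fixed at 64, Larkspur's profit is π_L = (176 - 2·64 - 2q_L)q_L - (38q_L + q_L²) = (48 - 2q_L)q_L - (38q_L + q_L²).
∂π_L/∂q_L = 10 - 6q_L = 0, so q_L = 5/3.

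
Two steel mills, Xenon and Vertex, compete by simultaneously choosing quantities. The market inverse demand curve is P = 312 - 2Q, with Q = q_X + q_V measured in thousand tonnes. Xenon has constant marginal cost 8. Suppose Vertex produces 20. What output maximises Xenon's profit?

66

With the rival's output fixed at 20, Xenon's profit is π_X = (312 - 2·20 - 2q_X)q_X - (8q_X) = (272 - 2q_X)q_X - (8q_X).
∂π_X/∂q_X = 264 - 4q_X = 0, so q_X = 66.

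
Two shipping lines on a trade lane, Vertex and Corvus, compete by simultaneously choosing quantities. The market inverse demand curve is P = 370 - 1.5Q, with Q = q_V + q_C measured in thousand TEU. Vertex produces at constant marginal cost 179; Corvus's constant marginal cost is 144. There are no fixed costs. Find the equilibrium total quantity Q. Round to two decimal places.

Vertex's profit: π_V = (370 - 1.5Q)q_V - (179q_V). Setting ∂π_V/∂q_V = 0: 191 - 3q_V - (3/2)(q_C) = 0.
Corvus's first-order condition: 226 - 3q_C - (3/2)(q_V) = 0.
Rearranging gives the reaction functions q_V = (191 - (3/2)q_C)/3 and q_C = (226 - (3/2)q_V)/3.
Substituting one into the other gives q_V = 104/3 and q_C = 58.
Total output Q = 104/3 + 58 = 278/3.

92.67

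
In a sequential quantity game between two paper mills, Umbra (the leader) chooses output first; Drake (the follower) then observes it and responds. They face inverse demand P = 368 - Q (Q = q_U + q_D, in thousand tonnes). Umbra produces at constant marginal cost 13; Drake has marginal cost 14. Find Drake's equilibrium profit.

7744

The follower Drake best-responds to any q_U: π_D = (368 - Q)q_D - 14q_D.
∂π_D/∂q_D = 354 - q_U - 2q_D = 0 gives the reaction function q_D = (354 - q_U)/2.
Umbra substitutes q_D(q_U) into its own profit: π_U = q_U(368 - q_U - (354 - q_U)/2) - 13q_U = (191 - (1/2)q_U)q_U - 13q_U.
Maximising: ∂π_U/∂q_U = 178 - q_U = 0, giving q_U = 178.
Then q_D = (354 - 178)/2 = 88.
Price P = 368 - 266 = 102.
Drake's profit: (102 - 14)·88 = 7744.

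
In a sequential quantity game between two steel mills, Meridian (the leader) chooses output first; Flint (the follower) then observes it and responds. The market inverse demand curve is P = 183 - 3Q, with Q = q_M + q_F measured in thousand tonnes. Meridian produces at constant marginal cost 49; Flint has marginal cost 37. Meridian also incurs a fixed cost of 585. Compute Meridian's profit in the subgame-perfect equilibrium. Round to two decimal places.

Solve by backward induction. Given q_M, the follower Flint maximises π_F = (183 - 3q_M - 3q_F)q_F - 37q_F.
∂π_F/∂q_F = 146 - 3q_M - 6q_F = 0 gives the reaction function q_F = (146 - 3q_M)/6.
The leader anticipates this reaction. Substituting into P = 183 - 3Q gives P = 110 - (3/2)q_M, so π_M = (110 - (3/2)q_M)q_M - 49q_M.
The leader's first-order condition 61 - 3q_M = 0 yields q_M = 61/3.
Then q_F = (146 - 3·(61/3))/6 = 85/6.
Price P = 183 - 3·(69/2) = 159/2.
Meridian's profit: (159/2 - 49)·(61/3) - 585 = 211/6.

35.17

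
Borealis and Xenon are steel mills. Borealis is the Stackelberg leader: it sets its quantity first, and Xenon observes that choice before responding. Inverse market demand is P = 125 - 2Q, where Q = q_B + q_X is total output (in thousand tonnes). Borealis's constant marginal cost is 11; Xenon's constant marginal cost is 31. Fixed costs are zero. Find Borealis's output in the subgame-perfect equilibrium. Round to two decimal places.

33.50

The follower Xenon best-responds to any q_B: π_X = (125 - 2Q)q_X - 31q_X.
Setting the follower's marginal profit to zero, 94 - 2q_B - 4q_X = 0, i.e. q_X = (94 - 2q_B)/4.
The leader anticipates this reaction. Substituting into P = 125 - 2Q gives P = 78 - q_B, so π_B = (78 - q_B)q_B - 11q_B.
The leader's first-order condition 67 - 2q_B = 0 yields q_B = 67/2.
Then q_X = (94 - 2·(67/2))/4 = 27/4.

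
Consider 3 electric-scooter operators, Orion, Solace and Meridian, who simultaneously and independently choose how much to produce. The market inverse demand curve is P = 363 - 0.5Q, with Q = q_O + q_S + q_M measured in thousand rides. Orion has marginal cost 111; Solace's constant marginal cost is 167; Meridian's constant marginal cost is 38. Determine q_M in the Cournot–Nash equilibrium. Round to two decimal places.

263.50

Orion's profit: π_O = (363 - 0.5Q)q_O - (111q_O). Setting ∂π_O/∂q_O = 0: 252 - q_O - (1/2)(q_S + q_M) = 0.
Solace's first-order condition: 196 - q_S - (1/2)(q_O + q_M) = 0.
Meridian's profit: π_M = (363 - 0.5Q)q_M - (38q_M). Setting ∂π_M/∂q_M = 0: 325 - q_M - (1/2)(q_O + q_S) = 0.
Adding the 3 conditions: 773 − Q − Q = 0, i.e. Q = 773/2.
Back-substituting: q_O = (252 − 773/4)/(1/2) = 235/2, q_S = (196 − 773/4)/(1/2) = 11/2, q_M = (325 − 773/4)/(1/2) = 527/2.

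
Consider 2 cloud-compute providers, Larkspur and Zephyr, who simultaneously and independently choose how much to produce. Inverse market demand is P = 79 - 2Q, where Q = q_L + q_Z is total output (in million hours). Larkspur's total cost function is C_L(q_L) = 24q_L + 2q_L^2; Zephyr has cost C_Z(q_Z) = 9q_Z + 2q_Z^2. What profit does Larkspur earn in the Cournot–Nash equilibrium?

100

Larkspur's profit: π_L = (79 - 2Q)q_L - (24q_L + 2q_L²). Setting ∂π_L/∂q_L = 0: 55 - 8q_L - 2(q_Z) = 0.
Zephyr's first-order condition: 70 - 8q_Z - 2(q_L) = 0.
So q_L = (55 - 2q_Z)/8 and q_Z = (70 - 2q_L)/8.
Substituting one into the other gives q_L = 5 and q_Z = 15/2.
Price P = 79 - 2·(25/2) = 54.
Larkspur's profit: 54·5 - 24·5 - 2·5² = 100.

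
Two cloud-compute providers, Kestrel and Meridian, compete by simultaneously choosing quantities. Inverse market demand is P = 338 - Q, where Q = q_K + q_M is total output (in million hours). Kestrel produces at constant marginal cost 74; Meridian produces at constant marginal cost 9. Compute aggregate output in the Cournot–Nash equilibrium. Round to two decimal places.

Kestrel's profit: π_K = (338 - Q)q_K - (74q_K). Setting ∂π_K/∂q_K = 0: 264 - 2q_K - (q_M) = 0.
Meridian's profit: π_M = (338 - Q)q_M - (9q_M). Setting ∂π_M/∂q_M = 0: 329 - 2q_M - (q_K) = 0.
So q_K = (264 - q_M)/2 and q_M = (329 - q_K)/2.
Solving the pair: q_K = 199/3, q_M = 394/3.
Total output Q = 199/3 + 394/3 = 593/3.

197.67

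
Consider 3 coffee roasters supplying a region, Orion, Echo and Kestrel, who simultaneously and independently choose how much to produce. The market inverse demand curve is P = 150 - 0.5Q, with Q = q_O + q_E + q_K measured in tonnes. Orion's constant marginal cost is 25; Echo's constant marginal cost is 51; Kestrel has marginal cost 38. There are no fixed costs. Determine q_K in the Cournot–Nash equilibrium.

Orion's profit: π_O = (150 - 0.5Q)q_O - (25q_O). Setting ∂π_O/∂q_O = 0: 125 - q_O - (1/2)(q_E + q_K) = 0.
Echo's first-order condition: 99 - q_E - (1/2)(q_O + q_K) = 0.
Kestrel's first-order condition: 112 - q_K - (1/2)(q_O + q_E) = 0.
Adding the 3 first-order conditions: 336 − 2Q = 0, so Q = 168.
Back-substituting: q_O = (125 − 84)/(1/2) = 82, q_E = (99 − 84)/(1/2) = 30, q_K = (112 − 84)/(1/2) = 56.

56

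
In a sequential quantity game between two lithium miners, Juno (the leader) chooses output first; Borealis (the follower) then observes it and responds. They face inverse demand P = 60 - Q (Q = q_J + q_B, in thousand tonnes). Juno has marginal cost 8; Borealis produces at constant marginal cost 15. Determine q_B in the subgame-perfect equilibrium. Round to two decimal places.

The follower Borealis best-responds to any q_J: π_B = (60 - Q)q_B - 15q_B.
Follower FOC: 45 - q_J - 2q_B = 0, so q_B(q_J) = (45 - q_J)/2.
The leader anticipates this reaction. Substituting into P = 60 - Q gives P = 75/2 - (1/2)q_J, so π_J = (75/2 - (1/2)q_J)q_J - 8q_J.
The leader's first-order condition 59/2 - q_J = 0 yields q_J = 59/2.
Then q_B = (45 - 59/2)/2 = 31/4.

7.75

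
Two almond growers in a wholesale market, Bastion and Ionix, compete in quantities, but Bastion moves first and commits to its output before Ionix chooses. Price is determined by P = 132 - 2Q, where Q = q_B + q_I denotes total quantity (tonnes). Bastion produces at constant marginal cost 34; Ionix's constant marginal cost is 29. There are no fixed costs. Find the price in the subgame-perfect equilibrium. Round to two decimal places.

57.25

The follower Ionix best-responds to any q_B: π_I = (132 - 2Q)q_I - 29q_I.
∂π_I/∂q_I = 103 - 2q_B - 4q_I = 0 gives the reaction function q_I = (103 - 2q_B)/4.
The leader anticipates this reaction. Substituting into P = 132 - 2Q gives P = 161/2 - q_B, so π_B = (161/2 - q_B)q_B - 34q_B.
The leader's first-order condition 93/2 - 2q_B = 0 yields q_B = 93/4.
Then q_I = (103 - 2·(93/4))/4 = 113/8.
Total output Q = 299/8, so price P = 132 - 2·(299/8) = 229/4.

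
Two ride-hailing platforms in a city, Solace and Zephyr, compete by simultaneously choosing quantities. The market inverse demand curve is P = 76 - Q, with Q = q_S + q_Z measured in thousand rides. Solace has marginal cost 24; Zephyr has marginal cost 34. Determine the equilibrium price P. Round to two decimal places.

Solace's profit: π_S = (76 - Q)q_S - (24q_S). Setting ∂π_S/∂q_S = 0: 52 - 2q_S - (q_Z) = 0.
Zephyr's profit: π_Z = (76 - Q)q_Z - (34q_Z). Setting ∂π_Z/∂q_Z = 0: 42 - 2q_Z - (q_S) = 0.
So q_S = (52 - q_Z)/2 and q_Z = (42 - q_S)/2.
Solving the pair: q_S = 62/3, q_Z = 32/3.
Total output Q = 94/3, so price P = 76 - 94/3 = 134/3.

44.67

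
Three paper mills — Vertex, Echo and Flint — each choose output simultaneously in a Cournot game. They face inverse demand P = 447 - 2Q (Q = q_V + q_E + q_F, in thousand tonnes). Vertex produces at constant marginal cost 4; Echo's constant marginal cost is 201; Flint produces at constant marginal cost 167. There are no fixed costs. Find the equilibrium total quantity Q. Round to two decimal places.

Vertex's profit: π_V = (447 - 2Q)q_V - (4q_V). Setting ∂π_V/∂q_V = 0: 443 - 4q_V - 2(q_E + q_F) = 0.
Echo's profit: π_E = (447 - 2Q)q_E - (201q_E). Setting ∂π_E/∂q_E = 0: 246 - 4q_E - 2(q_V + q_F) = 0.
Flint's profit: π_F = (447 - 2Q)q_F - (167q_F). Setting ∂π_F/∂q_F = 0: 280 - 4q_F - 2(q_V + q_E) = 0.
Adding the 3 first-order conditions: 969 − 8Q = 0, so Q = 969/8.
Back-substituting: q_V = (443 − 969/4)/2 = 803/8, q_E = (246 − 969/4)/2 = 15/8, q_F = (280 − 969/4)/2 = 151/8.
Total output Q = 803/8 + 15/8 + 151/8 = 969/8.

121.13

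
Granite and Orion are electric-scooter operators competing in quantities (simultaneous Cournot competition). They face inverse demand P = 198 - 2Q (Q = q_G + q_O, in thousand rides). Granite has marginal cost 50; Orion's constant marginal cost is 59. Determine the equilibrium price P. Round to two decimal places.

Granite's profit: π_G = (198 - 2Q)q_G - (50q_G). Setting ∂π_G/∂q_G = 0: 148 - 4q_G - 2(q_O) = 0.
Orion's profit: π_O = (198 - 2Q)q_O - (59q_O). Setting ∂π_O/∂q_O = 0: 139 - 4q_O - 2(q_G) = 0.
Rearranging gives the reaction functions q_G = (148 - 2q_O)/4 and q_O = (139 - 2q_G)/4.
Substituting one into the other gives q_G = 157/6 and q_O = 65/3.
Total output Q = 287/6, so price P = 198 - 2·(287/6) = 307/3.

102.33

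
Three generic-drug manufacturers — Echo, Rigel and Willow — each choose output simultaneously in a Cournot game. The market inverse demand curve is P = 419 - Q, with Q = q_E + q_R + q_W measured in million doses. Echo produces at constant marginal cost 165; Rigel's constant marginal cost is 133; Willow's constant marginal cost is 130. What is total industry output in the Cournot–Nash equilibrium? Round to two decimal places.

Echo's profit: π_E = (419 - Q)q_E - (165q_E). Setting ∂π_E/∂q_E = 0: 254 - 2q_E - (q_R + q_W) = 0.
Rigel's profit: π_R = (419 - Q)q_R - (133q_R). Setting ∂π_R/∂q_R = 0: 286 - 2q_R - (q_E + q_W) = 0.
Willow's profit: π_W = (419 - Q)q_W - (130q_W). Setting ∂π_W/∂q_W = 0: 289 - 2q_W - (q_E + q_R) = 0.
Adding the 3 conditions: 829 − 2Q − 2Q = 0, i.e. Q = 829/4.
Back-substituting: q_E = (254 − 829/4) = 187/4, q_R = (286 − 829/4) = 315/4, q_W = (289 − 829/4) = 327/4.
Total output Q = 187/4 + 315/4 + 327/4 = 829/4.

207.25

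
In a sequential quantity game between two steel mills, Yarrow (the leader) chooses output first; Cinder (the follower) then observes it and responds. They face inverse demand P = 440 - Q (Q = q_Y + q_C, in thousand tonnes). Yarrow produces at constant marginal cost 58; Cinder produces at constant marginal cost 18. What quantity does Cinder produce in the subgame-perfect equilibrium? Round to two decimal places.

125.50

Solve by backward induction. Given q_Y, the follower Cinder maximises π_C = (440 - q_Y - q_C)q_C - 18q_C.
∂π_C/∂q_C = 422 - q_Y - 2q_C = 0 gives the reaction function q_C = (422 - q_Y)/2.
The leader anticipates this reaction. Substituting into P = 440 - Q gives P = 229 - (1/2)q_Y, so π_Y = (229 - (1/2)q_Y)q_Y - 58q_Y.
Leader FOC: 171 - q_Y = 0, so q_Y = 171.
Then q_C = (422 - 171)/2 = 251/2.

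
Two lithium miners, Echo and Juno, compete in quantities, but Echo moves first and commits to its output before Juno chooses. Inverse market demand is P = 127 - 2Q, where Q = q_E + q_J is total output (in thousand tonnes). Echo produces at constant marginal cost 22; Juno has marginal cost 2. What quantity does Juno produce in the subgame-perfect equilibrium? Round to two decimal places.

The follower Juno best-responds to any q_E: π_J = (127 - 2Q)q_J - 2q_J.
Follower FOC: 125 - 2q_E - 4q_J = 0, so q_J(q_E) = (125 - 2q_E)/4.
Echo substitutes q_J(q_E) into its own profit: π_E = q_E(127 - 2q_E - (125 - 2q_E)/2) - 22q_E = (129/2 - q_E)q_E - 22q_E.
Leader FOC: 85/2 - 2q_E = 0, so q_E = 85/4.
Then q_J = (125 - 2·(85/4))/4 = 165/8.

20.63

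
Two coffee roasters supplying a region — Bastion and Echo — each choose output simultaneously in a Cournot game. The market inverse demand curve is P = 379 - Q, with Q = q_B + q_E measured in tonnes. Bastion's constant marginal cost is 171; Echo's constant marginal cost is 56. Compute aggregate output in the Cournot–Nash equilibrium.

177

Bastion's profit: π_B = (379 - Q)q_B - (171q_B). Setting ∂π_B/∂q_B = 0: 208 - 2q_B - (q_E) = 0.
Echo's profit: π_E = (379 - Q)q_E - (56q_E). Setting ∂π_E/∂q_E = 0: 323 - 2q_E - (q_B) = 0.
Best responses: q_B = (208 - q_E)/2, q_E = (323 - q_B)/2.
Substituting one into the other gives q_B = 31 and q_E = 146.
Total output Q = 31 + 146 = 177.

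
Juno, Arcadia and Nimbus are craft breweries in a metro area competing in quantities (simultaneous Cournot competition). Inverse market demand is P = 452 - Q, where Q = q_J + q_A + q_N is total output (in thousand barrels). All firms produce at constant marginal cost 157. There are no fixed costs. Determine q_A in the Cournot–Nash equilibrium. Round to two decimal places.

73.75

A representative firm's profit is π_i = q_i(452 - Q) - 157q_i.
Setting ∂π_i/∂q_i = 0 with rivals' quantities fixed: 295 - 2q_i - Σ_{j≠i} q_j = 0.
By symmetry each firm produces the same amount; substituting Σ_{j≠i} q_j = 2q_i yields q_i = 295/4.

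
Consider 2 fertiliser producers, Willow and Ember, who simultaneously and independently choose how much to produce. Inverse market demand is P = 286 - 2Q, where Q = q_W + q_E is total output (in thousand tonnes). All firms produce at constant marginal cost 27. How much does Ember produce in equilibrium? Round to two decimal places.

43.17

Each firm earns π_i = (286 - 2Q)q_i - 27q_i.
Setting ∂π_i/∂q_i = 0 with rivals' quantities fixed: 259 - 4q_i - 2q_j = 0.
By symmetry each firm produces the same amount; substituting q_j = q_i yields q_i = 259/6.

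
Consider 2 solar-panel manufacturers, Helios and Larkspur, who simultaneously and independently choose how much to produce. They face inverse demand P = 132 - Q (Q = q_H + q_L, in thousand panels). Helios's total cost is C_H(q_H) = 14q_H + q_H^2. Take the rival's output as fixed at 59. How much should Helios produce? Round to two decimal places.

With the rival's output fixed at 59, Helios's profit is π_H = (132 - 59 - q_H)q_H - (14q_H + q_H²) = (73 - q_H)q_H - (14q_H + q_H²).
∂π_H/∂q_H = 59 - 4q_H = 0, so q_H = 59/4.

14.75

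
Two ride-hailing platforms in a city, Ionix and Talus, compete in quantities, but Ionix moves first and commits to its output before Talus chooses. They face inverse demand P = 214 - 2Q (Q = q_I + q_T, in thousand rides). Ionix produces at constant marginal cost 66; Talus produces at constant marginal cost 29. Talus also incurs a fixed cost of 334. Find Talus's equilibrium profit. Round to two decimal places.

Solve by backward induction. Given q_I, the follower Talus maximises π_T = (214 - 2q_I - 2q_T)q_T - 29q_T.
Follower FOC: 185 - 2q_I - 4q_T = 0, so q_T(q_I) = (185 - 2q_I)/4.
Ionix substitutes q_T(q_I) into its own profit: π_I = q_I(214 - 2q_I - (185 - 2q_I)/2) - 66q_I = (243/2 - q_I)q_I - 66q_I.
The leader's first-order condition 111/2 - 2q_I = 0 yields q_I = 111/4.
Then q_T = (185 - 2·(111/4))/4 = 259/8.
Price P = 214 - 2·(481/8) = 375/4.
Talus's profit: (375/4 - 29)·(259/8) - 334 = 1762.2813.

1762.28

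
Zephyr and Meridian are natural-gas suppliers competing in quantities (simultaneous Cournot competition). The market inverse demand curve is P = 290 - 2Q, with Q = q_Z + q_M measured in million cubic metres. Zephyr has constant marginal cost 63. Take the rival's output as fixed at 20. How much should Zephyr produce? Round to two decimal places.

46.75

With the rival's output fixed at 20, Zephyr's profit is π_Z = (290 - 2·20 - 2q_Z)q_Z - (63q_Z) = (250 - 2q_Z)q_Z - (63q_Z).
∂π_Z/∂q_Z = 187 - 4q_Z = 0, so q_Z = 187/4.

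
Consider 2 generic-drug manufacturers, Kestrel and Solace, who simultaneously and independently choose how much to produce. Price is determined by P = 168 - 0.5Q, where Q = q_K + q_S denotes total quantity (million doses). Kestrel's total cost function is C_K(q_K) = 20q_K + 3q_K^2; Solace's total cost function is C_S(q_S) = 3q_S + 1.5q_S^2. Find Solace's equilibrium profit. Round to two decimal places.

Kestrel's profit: π_K = (168 - 0.5Q)q_K - (20q_K + 3q_K²). Setting ∂π_K/∂q_K = 0: 148 - 7q_K - (1/2)(q_S) = 0.
Solace's profit: π_S = (168 - 0.5Q)q_S - (3q_S + (3/2)q_S²). Setting ∂π_S/∂q_S = 0: 165 - 4q_S - (1/2)(q_K) = 0.
Best responses: q_K = (148 - (1/2)q_S)/7, q_S = (165 - (1/2)q_K)/4.
Substituting one into the other gives q_K = 18.3604 and q_S = 38.9550.
Price P = 168 - (1/2)·57.3153 = 139.3423.
Solace's profit: 139.3423·38.9550 - 3·38.9550 - (3/2)·38.9550² = 3034.9770.

3034.98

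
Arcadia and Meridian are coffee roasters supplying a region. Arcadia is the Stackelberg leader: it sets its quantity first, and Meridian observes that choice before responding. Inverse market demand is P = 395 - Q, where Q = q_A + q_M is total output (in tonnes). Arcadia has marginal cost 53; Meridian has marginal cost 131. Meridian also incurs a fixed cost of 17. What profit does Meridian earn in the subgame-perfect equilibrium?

712

Solve by backward induction. Given q_A, the follower Meridian maximises π_M = (395 - q_A - q_M)q_M - 131q_M.
∂π_M/∂q_M = 264 - q_A - 2q_M = 0 gives the reaction function q_M = (264 - q_A)/2.
The leader anticipates this reaction. Substituting into P = 395 - Q gives P = 263 - (1/2)q_A, so π_A = (263 - (1/2)q_A)q_A - 53q_A.
The leader's first-order condition 210 - q_A = 0 yields q_A = 210.
Then q_M = (264 - 210)/2 = 27.
Price P = 395 - 237 = 158.
Meridian's profit: (158 - 131)·27 - 17 = 712.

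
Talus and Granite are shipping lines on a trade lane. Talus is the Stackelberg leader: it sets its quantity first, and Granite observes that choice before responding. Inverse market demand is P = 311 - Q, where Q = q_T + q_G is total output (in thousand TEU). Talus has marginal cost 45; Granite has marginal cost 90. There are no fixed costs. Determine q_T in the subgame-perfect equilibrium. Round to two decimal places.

155.50

The follower Granite best-responds to any q_T: π_G = (311 - Q)q_G - 90q_G.
∂π_G/∂q_G = 221 - q_T - 2q_G = 0 gives the reaction function q_G = (221 - q_T)/2.
Talus substitutes q_G(q_T) into its own profit: π_T = q_T(311 - q_T - (221 - q_T)/2) - 45q_T = (401/2 - (1/2)q_T)q_T - 45q_T.
Maximising: ∂π_T/∂q_T = 311/2 - q_T = 0, giving q_T = 311/2.
Then q_G = (221 - 311/2)/2 = 131/4.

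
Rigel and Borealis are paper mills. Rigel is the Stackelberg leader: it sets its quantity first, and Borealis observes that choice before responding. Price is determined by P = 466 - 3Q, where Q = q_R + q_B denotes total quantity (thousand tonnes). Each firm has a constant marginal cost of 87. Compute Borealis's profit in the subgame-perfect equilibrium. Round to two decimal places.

Solve by backward induction. Given q_R, the follower Borealis maximises π_B = (466 - 3q_R - 3q_B)q_B - 87q_B.
Setting the follower's marginal profit to zero, 379 - 3q_R - 6q_B = 0, i.e. q_B = (379 - 3q_R)/6.
Rigel substitutes q_B(q_R) into its own profit: π_R = q_R(466 - 3q_R - (379 - 3q_R)/2) - 87q_R = (553/2 - (3/2)q_R)q_R - 87q_R.
Leader FOC: 379/2 - 3q_R = 0, so q_R = 379/6.
Then q_B = (379 - 3·(379/6))/6 = 379/12.
Price P = 466 - 3·(379/4) = 727/4.
Borealis's profit: (727/4 - 87)·(379/12) = 2992.5208.

2992.52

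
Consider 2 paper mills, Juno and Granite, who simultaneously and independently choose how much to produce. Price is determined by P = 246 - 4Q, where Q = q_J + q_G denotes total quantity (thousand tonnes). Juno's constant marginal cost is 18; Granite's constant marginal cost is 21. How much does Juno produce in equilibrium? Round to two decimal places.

Juno's profit: π_J = (246 - 4Q)q_J - (18q_J). Setting ∂π_J/∂q_J = 0: 228 - 8q_J - 4(q_G) = 0.
Granite's first-order condition: 225 - 8q_G - 4(q_J) = 0.
Best responses: q_J = (228 - 4q_G)/8, q_G = (225 - 4q_J)/8.
Substituting one into the other gives q_J = 77/4 and q_G = 37/2.

19.25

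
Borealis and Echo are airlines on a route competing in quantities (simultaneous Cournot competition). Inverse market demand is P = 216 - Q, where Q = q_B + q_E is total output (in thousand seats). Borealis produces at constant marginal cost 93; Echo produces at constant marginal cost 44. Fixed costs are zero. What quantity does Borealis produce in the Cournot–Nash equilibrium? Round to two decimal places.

Borealis's profit: π_B = (216 - Q)q_B - (93q_B). Setting ∂π_B/∂q_B = 0: 123 - 2q_B - (q_E) = 0.
Echo's profit: π_E = (216 - Q)q_E - (44q_E). Setting ∂π_E/∂q_E = 0: 172 - 2q_E - (q_B) = 0.
So q_B = (123 - q_E)/2 and q_E = (172 - q_B)/2.
Solving the pair: q_B = 74/3, q_E = 221/3.

24.67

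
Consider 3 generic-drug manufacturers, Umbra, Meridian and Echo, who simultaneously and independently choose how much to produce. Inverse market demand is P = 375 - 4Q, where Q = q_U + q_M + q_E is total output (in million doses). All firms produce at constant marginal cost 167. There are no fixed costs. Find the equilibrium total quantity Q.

A representative firm's profit is π_i = q_i(375 - 4Q) - 167q_i.
First-order condition (treating rivals' output as given): 208 - 8q_i - 4·Σ_{j≠i} q_j = 0.
With identical firms every q_j equals q_i, so Σ_{j≠i} q_j = 2q_i and 208 = 16q_i, giving q_i = 13.
Total output Q = 13 + 13 + 13 = 39.

39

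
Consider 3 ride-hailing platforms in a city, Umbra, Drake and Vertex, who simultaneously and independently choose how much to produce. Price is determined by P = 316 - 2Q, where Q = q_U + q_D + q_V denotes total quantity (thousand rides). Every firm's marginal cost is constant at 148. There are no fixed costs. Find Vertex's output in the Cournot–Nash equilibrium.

21

A representative firm's profit is π_i = q_i(316 - 2Q) - 148q_i.
First-order condition (treating rivals' output as given): 168 - 4q_i - 2·Σ_{j≠i} q_j = 0.
With identical firms every q_j equals q_i, so Σ_{j≠i} q_j = 2q_i and 168 = 8q_i, giving q_i = 21.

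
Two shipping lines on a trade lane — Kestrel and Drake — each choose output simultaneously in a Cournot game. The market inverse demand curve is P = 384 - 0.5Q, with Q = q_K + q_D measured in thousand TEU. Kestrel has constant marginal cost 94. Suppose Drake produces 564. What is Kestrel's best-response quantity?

With the rival's output fixed at 564, Kestrel's profit is π_K = (384 - (1/2)·564 - (1/2)q_K)q_K - (94q_K) = (102 - (1/2)q_K)q_K - (94q_K).
∂π_K/∂q_K = 8 - q_K = 0, so q_K = 8.

8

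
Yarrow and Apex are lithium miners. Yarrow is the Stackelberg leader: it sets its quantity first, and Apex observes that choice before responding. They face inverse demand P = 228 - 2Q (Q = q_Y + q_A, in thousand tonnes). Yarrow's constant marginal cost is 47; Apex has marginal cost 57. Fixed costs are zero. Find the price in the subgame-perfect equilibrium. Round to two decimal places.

Solve by backward induction. Given q_Y, the follower Apex maximises π_A = (228 - 2q_Y - 2q_A)q_A - 57q_A.
Setting the follower's marginal profit to zero, 171 - 2q_Y - 4q_A = 0, i.e. q_A = (171 - 2q_Y)/4.
Yarrow substitutes q_A(q_Y) into its own profit: π_Y = q_Y(228 - 2q_Y - (171 - 2q_Y)/2) - 47q_Y = (285/2 - q_Y)q_Y - 47q_Y.
Leader FOC: 191/2 - 2q_Y = 0, so q_Y = 191/4.
Then q_A = (171 - 2·(191/4))/4 = 151/8.
Total output Q = 533/8, so price P = 228 - 2·(533/8) = 379/4.

94.75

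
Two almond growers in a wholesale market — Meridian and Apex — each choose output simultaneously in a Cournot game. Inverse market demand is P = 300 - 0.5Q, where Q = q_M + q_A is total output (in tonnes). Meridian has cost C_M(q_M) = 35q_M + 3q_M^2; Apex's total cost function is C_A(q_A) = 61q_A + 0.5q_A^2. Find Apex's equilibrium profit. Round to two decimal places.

12552.15

Meridian's profit: π_M = (300 - 0.5Q)q_M - (35q_M + 3q_M²). Setting ∂π_M/∂q_M = 0: 265 - 7q_M - (1/2)(q_A) = 0.
Apex's first-order condition: 239 - 2q_A - (1/2)(q_M) = 0.
Best responses: q_M = (265 - (1/2)q_A)/7, q_A = (239 - (1/2)q_M)/2.
Solving the pair: q_M = 1642/55, q_A = 112.0364.
Price P = 300 - (1/2)·141.8909 = 229.0545.
Apex's profit: 229.0545·112.0364 - 61·112.0364 - (1/2)·112.0364² = 12552.1468.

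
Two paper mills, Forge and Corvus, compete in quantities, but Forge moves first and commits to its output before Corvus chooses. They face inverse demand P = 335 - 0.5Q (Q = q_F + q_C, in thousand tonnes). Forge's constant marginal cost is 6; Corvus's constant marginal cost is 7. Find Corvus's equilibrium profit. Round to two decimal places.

The follower Corvus best-responds to any q_F: π_C = (335 - 0.5Q)q_C - 7q_C.
∂π_C/∂q_C = 328 - (1/2)q_F - q_C = 0 gives the reaction function q_C = (328 - (1/2)q_F).
Forge substitutes q_C(q_F) into its own profit: π_F = q_F(335 - (1/2)q_F - (328 - (1/2)q_F)/2) - 6q_F = (171 - (1/4)q_F)q_F - 6q_F.
Leader FOC: 165 - (1/2)q_F = 0, so q_F = 330.
Then q_C = (328 - (1/2)·330) = 163.
Price P = 335 - (1/2)·493 = 177/2.
Corvus's profit: (177/2 - 7)·163 = 13284.5000.

13284.50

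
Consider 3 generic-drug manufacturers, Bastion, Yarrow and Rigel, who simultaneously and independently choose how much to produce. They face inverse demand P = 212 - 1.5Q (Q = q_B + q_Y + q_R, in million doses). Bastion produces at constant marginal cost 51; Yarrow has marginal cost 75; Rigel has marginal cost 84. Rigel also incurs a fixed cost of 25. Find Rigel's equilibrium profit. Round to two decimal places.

283.17

Bastion's profit: π_B = (212 - 1.5Q)q_B - (51q_B). Setting ∂π_B/∂q_B = 0: 161 - 3q_B - (3/2)(q_Y + q_R) = 0.
Yarrow's profit: π_Y = (212 - 1.5Q)q_Y - (75q_Y). Setting ∂π_Y/∂q_Y = 0: 137 - 3q_Y - (3/2)(q_B + q_R) = 0.
Rigel's profit: π_R = (212 - 1.5Q)q_R - (84q_R). Setting ∂π_R/∂q_R = 0: 128 - 3q_R - (3/2)(q_B + q_Y) = 0.
Adding the 3 conditions: 426 − 3Q − 3Q = 0, i.e. Q = 71.
Back-substituting: q_B = (161 − 213/2)/(3/2) = 109/3, q_Y = (137 − 213/2)/(3/2) = 61/3, q_R = (128 − 213/2)/(3/2) = 43/3.
Price P = 212 - (3/2)·71 = 211/2.
Rigel's profit: (211/2 - 84)·(43/3) - 25 = 1699/6.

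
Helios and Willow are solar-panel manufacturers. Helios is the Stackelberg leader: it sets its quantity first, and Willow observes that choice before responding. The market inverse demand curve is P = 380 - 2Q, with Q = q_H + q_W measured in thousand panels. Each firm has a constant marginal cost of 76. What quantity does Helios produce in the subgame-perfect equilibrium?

76

The follower Willow best-responds to any q_H: π_W = (380 - 2Q)q_W - 76q_W.
∂π_W/∂q_W = 304 - 2q_H - 4q_W = 0 gives the reaction function q_W = (304 - 2q_H)/4.
The leader anticipates this reaction. Substituting into P = 380 - 2Q gives P = 228 - q_H, so π_H = (228 - q_H)q_H - 76q_H.
The leader's first-order condition 152 - 2q_H = 0 yields q_H = 76.
Then q_W = (304 - 2·76)/4 = 38.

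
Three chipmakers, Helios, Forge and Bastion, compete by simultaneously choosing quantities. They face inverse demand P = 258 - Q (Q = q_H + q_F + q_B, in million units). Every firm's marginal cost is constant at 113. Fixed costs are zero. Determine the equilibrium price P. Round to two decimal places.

Each firm earns π_i = (258 - Q)q_i - 113q_i.
First-order condition (treating rivals' output as given): 145 - 2q_i - Σ_{j≠i} q_j = 0.
With identical firms every q_j equals q_i, so Σ_{j≠i} q_j = 2q_i and 145 = 4q_i, giving q_i = 145/4.
Total output Q = 435/4, so price P = 258 - 435/4 = 597/4.

149.25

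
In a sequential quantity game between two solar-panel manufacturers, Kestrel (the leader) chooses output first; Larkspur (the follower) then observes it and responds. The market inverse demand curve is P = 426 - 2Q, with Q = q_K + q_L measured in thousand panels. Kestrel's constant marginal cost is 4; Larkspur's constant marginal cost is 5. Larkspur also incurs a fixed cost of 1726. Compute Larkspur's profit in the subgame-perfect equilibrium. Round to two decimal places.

3760.28

Solve by backward induction. Given q_K, the follower Larkspur maximises π_L = (426 - 2q_K - 2q_L)q_L - 5q_L.
Setting the follower's marginal profit to zero, 421 - 2q_K - 4q_L = 0, i.e. q_L = (421 - 2q_K)/4.
The leader anticipates this reaction. Substituting into P = 426 - 2Q gives P = 431/2 - q_K, so π_K = (431/2 - q_K)q_K - 4q_K.
Leader FOC: 423/2 - 2q_K = 0, so q_K = 423/4.
Then q_L = (421 - 2·(423/4))/4 = 419/8.
Price P = 426 - 2·(1265/8) = 439/4.
Larkspur's profit: (439/4 - 5)·(419/8) - 1726 = 3760.2813.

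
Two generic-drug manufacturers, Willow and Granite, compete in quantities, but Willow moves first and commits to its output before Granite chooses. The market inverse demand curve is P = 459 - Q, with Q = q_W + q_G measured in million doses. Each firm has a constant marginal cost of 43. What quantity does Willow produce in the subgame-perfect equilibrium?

Solve by backward induction. Given q_W, the follower Granite maximises π_G = (459 - q_W - q_G)q_G - 43q_G.
Follower FOC: 416 - q_W - 2q_G = 0, so q_G(q_W) = (416 - q_W)/2.
The leader anticipates this reaction. Substituting into P = 459 - Q gives P = 251 - (1/2)q_W, so π_W = (251 - (1/2)q_W)q_W - 43q_W.
Leader FOC: 208 - q_W = 0, so q_W = 208.
Then q_G = (416 - 208)/2 = 104.

208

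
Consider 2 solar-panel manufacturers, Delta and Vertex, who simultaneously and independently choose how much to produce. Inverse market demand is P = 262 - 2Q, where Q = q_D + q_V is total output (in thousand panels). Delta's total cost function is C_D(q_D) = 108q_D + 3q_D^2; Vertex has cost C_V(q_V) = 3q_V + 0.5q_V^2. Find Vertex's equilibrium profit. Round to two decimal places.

Delta's profit: π_D = (262 - 2Q)q_D - (108q_D + 3q_D²). Setting ∂π_D/∂q_D = 0: 154 - 10q_D - 2(q_V) = 0.
Vertex's profit: π_V = (262 - 2Q)q_V - (3q_V + (1/2)q_V²). Setting ∂π_V/∂q_V = 0: 259 - 5q_V - 2(q_D) = 0.
Best responses: q_D = (154 - 2q_V)/10, q_V = (259 - 2q_D)/5.
Solving the pair: q_D = 126/23, q_V = 1141/23.
Price P = 262 - 2·(1267/23) = 151.8261.
Vertex's profit: 151.8261·(1141/23) - 3·(1141/23) - (1/2)(1141/23)² = 6152.5567.

6152.56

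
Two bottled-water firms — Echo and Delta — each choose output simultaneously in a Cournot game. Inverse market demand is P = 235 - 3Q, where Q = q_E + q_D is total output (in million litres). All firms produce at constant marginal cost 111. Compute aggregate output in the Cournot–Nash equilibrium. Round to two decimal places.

27.56

A representative firm's profit is π_i = q_i(235 - 3Q) - 111q_i.
Setting ∂π_i/∂q_i = 0 with rivals' quantities fixed: 124 - 6q_i - 3q_j = 0.
With identical firms every q_j equals q_i, so q_j = q_i and 124 = 9q_i, giving q_i = 124/9.
Total output Q = 124/9 + 124/9 = 248/9.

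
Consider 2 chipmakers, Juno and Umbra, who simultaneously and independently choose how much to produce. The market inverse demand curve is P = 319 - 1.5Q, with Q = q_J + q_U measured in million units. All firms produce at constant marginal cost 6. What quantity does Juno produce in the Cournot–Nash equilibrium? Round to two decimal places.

A representative firm's profit is π_i = q_i(319 - 1.5Q) - 6q_i.
Setting ∂π_i/∂q_i = 0 with rivals' quantities fixed: 313 - 3q_i - (3/2)q_j = 0.
With identical firms every q_j equals q_i, so q_j = q_i and 313 = (9/2)q_i, giving q_i = 626/9.

69.56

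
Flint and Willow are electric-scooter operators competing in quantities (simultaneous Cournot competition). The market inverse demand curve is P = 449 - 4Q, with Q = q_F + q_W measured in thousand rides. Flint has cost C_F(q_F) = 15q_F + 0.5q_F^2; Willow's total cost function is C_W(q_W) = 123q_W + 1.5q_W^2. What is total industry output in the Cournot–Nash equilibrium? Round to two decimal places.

Flint's profit: π_F = (449 - 4Q)q_F - (15q_F + (1/2)q_F²). Setting ∂π_F/∂q_F = 0: 434 - 9q_F - 4(q_W) = 0.
Willow's first-order condition: 326 - 11q_W - 4(q_F) = 0.
So q_F = (434 - 4q_W)/9 and q_W = (326 - 4q_F)/11.
Substituting one into the other gives q_F = 41.8072 and q_W = 1198/83.
Total output Q = 41.8072 + 1198/83 = 56.2410.

56.24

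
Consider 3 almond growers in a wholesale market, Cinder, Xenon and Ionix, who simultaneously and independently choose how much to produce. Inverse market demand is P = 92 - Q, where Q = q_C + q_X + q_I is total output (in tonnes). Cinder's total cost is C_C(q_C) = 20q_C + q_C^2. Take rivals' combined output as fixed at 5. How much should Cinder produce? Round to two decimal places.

With rivals' combined output fixed at 5, Cinder's profit is π_C = (92 - 5 - q_C)q_C - (20q_C + q_C²) = (87 - q_C)q_C - (20q_C + q_C²).
∂π_C/∂q_C = 67 - 4q_C = 0, so q_C = 67/4.

16.75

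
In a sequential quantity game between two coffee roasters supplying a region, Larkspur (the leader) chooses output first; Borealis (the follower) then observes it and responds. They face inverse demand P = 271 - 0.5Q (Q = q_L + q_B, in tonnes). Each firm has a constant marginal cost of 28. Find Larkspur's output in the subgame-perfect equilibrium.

The follower Borealis best-responds to any q_L: π_B = (271 - 0.5Q)q_B - 28q_B.
∂π_B/∂q_B = 243 - (1/2)q_L - q_B = 0 gives the reaction function q_B = (243 - (1/2)q_L).
Larkspur substitutes q_B(q_L) into its own profit: π_L = q_L(271 - (1/2)q_L - (243 - (1/2)q_L)/2) - 28q_L = (299/2 - (1/4)q_L)q_L - 28q_L.
The leader's first-order condition 243/2 - (1/2)q_L = 0 yields q_L = 243.
Then q_B = (243 - (1/2)·243) = 243/2.

243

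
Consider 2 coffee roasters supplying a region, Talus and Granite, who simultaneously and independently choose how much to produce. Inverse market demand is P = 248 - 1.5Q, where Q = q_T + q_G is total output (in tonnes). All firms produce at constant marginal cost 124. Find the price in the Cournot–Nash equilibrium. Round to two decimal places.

165.33

A representative firm's profit is π_i = q_i(248 - 1.5Q) - 124q_i.
First-order condition (treating rivals' output as given): 124 - 3q_i - (3/2)q_j = 0.
With identical firms every q_j equals q_i, so q_j = q_i and 124 = (9/2)q_i, giving q_i = 248/9.
Total output Q = 496/9, so price P = 248 - (3/2)·(496/9) = 496/3.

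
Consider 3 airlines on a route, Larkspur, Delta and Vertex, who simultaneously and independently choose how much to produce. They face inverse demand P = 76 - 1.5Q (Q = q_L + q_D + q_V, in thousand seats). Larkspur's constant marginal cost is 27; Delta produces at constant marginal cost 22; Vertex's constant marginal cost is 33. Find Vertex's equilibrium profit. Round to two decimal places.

28.17

Larkspur's profit: π_L = (76 - 1.5Q)q_L - (27q_L). Setting ∂π_L/∂q_L = 0: 49 - 3q_L - (3/2)(q_D + q_V) = 0.
Delta's profit: π_D = (76 - 1.5Q)q_D - (22q_D). Setting ∂π_D/∂q_D = 0: 54 - 3q_D - (3/2)(q_L + q_V) = 0.
Vertex's first-order condition: 43 - 3q_V - (3/2)(q_L + q_D) = 0.
Adding the 3 first-order conditions: 146 − 6Q = 0, so Q = 73/3.
Back-substituting: q_L = (49 − 73/2)/(3/2) = 25/3, q_D = (54 − 73/2)/(3/2) = 35/3, q_V = (43 − 73/2)/(3/2) = 13/3.
Price P = 76 - (3/2)·(73/3) = 79/2.
Vertex's profit: (79/2 - 33)·(13/3) = 169/6.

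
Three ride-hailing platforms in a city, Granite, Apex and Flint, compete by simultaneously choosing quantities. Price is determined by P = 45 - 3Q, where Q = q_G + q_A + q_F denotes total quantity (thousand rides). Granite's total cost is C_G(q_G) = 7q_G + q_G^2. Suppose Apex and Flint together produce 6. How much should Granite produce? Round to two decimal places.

With rivals' combined output fixed at 6, Granite's profit is π_G = (45 - 3·6 - 3q_G)q_G - (7q_G + q_G²) = (27 - 3q_G)q_G - (7q_G + q_G²).
∂π_G/∂q_G = 20 - 8q_G = 0, so q_G = 5/2.

2.50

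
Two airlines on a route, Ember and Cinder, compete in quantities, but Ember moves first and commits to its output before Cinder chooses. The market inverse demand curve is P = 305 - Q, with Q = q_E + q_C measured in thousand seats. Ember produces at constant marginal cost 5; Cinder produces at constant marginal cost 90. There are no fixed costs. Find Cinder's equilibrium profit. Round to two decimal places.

126.56

The follower Cinder best-responds to any q_E: π_C = (305 - Q)q_C - 90q_C.
Setting the follower's marginal profit to zero, 215 - q_E - 2q_C = 0, i.e. q_C = (215 - q_E)/2.
The leader anticipates this reaction. Substituting into P = 305 - Q gives P = 395/2 - (1/2)q_E, so π_E = (395/2 - (1/2)q_E)q_E - 5q_E.
The leader's first-order condition 385/2 - q_E = 0 yields q_E = 385/2.
Then q_C = (215 - 385/2)/2 = 45/4.
Price P = 305 - 815/4 = 405/4.
Cinder's profit: (405/4 - 90)·(45/4) = 126.5625.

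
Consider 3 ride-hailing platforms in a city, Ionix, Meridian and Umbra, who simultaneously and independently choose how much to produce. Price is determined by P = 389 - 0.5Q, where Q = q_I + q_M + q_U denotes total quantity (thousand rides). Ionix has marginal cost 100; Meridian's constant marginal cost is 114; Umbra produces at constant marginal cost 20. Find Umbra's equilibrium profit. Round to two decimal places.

Ionix's profit: π_I = (389 - 0.5Q)q_I - (100q_I). Setting ∂π_I/∂q_I = 0: 289 - q_I - (1/2)(q_M + q_U) = 0.
Meridian's profit: π_M = (389 - 0.5Q)q_M - (114q_M). Setting ∂π_M/∂q_M = 0: 275 - q_M - (1/2)(q_I + q_U) = 0.
Umbra's first-order condition: 369 - q_U - (1/2)(q_I + q_M) = 0.
Adding the 3 conditions: 933 − Q − Q = 0, i.e. Q = 933/2.
Back-substituting: q_I = (289 − 933/4)/(1/2) = 223/2, q_M = (275 − 933/4)/(1/2) = 167/2, q_U = (369 − 933/4)/(1/2) = 543/2.
Price P = 389 - (1/2)·(933/2) = 623/4.
Umbra's profit: (623/4 - 20)·(543/2) = 36856.1250.

36856.13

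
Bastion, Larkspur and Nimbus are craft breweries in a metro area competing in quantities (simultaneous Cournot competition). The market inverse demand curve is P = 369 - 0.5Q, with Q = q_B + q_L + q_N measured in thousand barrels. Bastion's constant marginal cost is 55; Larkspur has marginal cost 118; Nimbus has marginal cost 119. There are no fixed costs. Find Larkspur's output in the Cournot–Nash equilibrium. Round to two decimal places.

94.50

Bastion's profit: π_B = (369 - 0.5Q)q_B - (55q_B). Setting ∂π_B/∂q_B = 0: 314 - q_B - (1/2)(q_L + q_N) = 0.
Larkspur's first-order condition: 251 - q_L - (1/2)(q_B + q_N) = 0.
Nimbus's first-order condition: 250 - q_N - (1/2)(q_B + q_L) = 0.
Adding the 3 first-order conditions: 815 − 2Q = 0, so Q = 815/2.
Back-substituting: q_B = (314 − 815/4)/(1/2) = 441/2, q_L = (251 − 815/4)/(1/2) = 189/2, q_N = (250 − 815/4)/(1/2) = 185/2.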